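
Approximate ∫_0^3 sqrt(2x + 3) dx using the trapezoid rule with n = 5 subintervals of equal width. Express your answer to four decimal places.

7.2607

Δx = (3 − 0)/5 = 0.6.
f(0) ≈ 1.7321, f(0.6) ≈ 2.0494, f(1.2) ≈ 2.3238, f(1.8) ≈ 2.5690, f(2.4) ≈ 2.7928, f(3) ≈ 3.0000.
T_5 = (Δx/2)·[f(x_0) + 2f(x_1) + ... + 2f(x_{4}) + f(x_5)].
Sum ≈ 7.2607.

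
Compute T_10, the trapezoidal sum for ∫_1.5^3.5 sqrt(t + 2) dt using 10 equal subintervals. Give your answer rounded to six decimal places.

Δt = (3.5 − 1.5)/10 = 0.2.
f(1.5) ≈ 1.870829, f(1.7) ≈ 1.923538, f(1.9) ≈ 1.974842, f(2.1) ≈ 2.024846, f(2.3) ≈ 2.073644, f(2.5) ≈ 2.121320, f(2.7) ≈ 2.167948, f(2.9) ≈ 2.213594, f(3.1) ≈ 2.258318, f(3.3) ≈ 2.302173, f(3.5) ≈ 2.345208.
T_10 = (Δt/2)·[f(t_0) + 2f(t_1) + ... + 2f(t_{9}) + f(t_10)].
Sum ≈ 4.233648.

4.233648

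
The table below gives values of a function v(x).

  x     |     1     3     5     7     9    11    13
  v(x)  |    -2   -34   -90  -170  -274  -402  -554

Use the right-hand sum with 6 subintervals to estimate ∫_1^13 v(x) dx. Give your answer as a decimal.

Δx = 2.
Sum = 2·[(-34) + (-90) + (-170) + (-274) + (-402) + (-554)] = -3048.

-3048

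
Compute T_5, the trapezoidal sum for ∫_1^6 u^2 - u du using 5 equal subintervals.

55

Δu = (6 − 1)/5 = 1.
f(1) = 0, f(2) = 2, f(3) = 6, f(4) = 12, f(5) = 20, f(6) = 30.
T_5 = (Δu/2)·[f(u_0) + 2f(u_1) + ... + 2f(u_{4}) + f(u_5)].
Sum = 55.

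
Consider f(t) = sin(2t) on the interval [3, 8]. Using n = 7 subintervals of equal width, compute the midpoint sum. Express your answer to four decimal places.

Δt = (8 − 3)/7 = 5/7.
Midpoints: 47/14, 57/14, 67/14, 5.5, 87/14, 97/14, 107/14.
f(47/14) ≈ 0.4179, f(57/14) ≈ 0.9586, f(67/14) ≈ -0.1461, f(5.5) ≈ -1.0000, f(87/14) ≈ -0.1374, f(97/14) ≈ 0.9610, f(107/14) ≈ 0.4098.
Sum = Δt · [f(47/14) + f(57/14) + f(67/14) + ...].
Sum ≈ 1.0456.

1.0456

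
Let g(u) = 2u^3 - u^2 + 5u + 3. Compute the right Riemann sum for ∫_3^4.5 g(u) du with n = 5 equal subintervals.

194.94

Δu = (4.5 − 3)/5 = 0.3.
Right endpoints: 3.3, 3.6, 3.9, 4.2, 4.5.
g(3.3) = 80.484, g(3.6) = 101.352, g(3.9) = 125.928, g(4.2) = 154.536, g(4.5) = 187.5.
Sum = Δu · [g(3.3) + g(3.6) + g(3.9) + g(4.2) + g(4.5)].
Sum = 194.94.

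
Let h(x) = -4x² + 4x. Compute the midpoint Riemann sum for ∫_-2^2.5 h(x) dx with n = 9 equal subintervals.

Δx = (2.5 − (-2))/9 = 0.5.
Midpoints: -1.75, -1.25, -0.75, -0.25, 0.25, 0.75, 1.25, 1.75, 2.25.
h(-1.75) = -19.25, h(-1.25) = -11.25, h(-0.75) = -5.25, h(-0.25) = -1.25, h(0.25) = 0.75, h(0.75) = 0.75, h(1.25) = -1.25, h(1.75) = -5.25, h(2.25) = -11.25.
Sum = Δx · [h(-1.75) + h(-1.25) + h(-0.75) + ...].
Sum = -26.625.

-26.625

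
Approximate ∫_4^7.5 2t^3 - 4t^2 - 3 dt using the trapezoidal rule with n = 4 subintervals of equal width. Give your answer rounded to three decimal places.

Δt = (7.5 − 4)/4 = 0.875.
f(4) = 61, f(4.875) = 133.65234375, f(5.75) = 244.96875, f(6.625) = 402.98828125, f(7.5) = 615.75.
T_4 = (Δt/2)·[f(t_0) + 2f(t_1) + 2f(t_2) + 2f(t_3) + f(t_4)].
Sum ≈ 979.986.

979.986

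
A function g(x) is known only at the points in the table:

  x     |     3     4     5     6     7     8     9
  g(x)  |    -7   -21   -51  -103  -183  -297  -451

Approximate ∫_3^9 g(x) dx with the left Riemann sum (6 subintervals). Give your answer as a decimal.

-662

Δx = 1.
Sum = 1·[(-7) + (-21) + (-51) + (-103) + (-183) + (-297)] = -662.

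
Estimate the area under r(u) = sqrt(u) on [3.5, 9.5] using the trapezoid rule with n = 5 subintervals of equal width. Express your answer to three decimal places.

Δu = (9.5 − 3.5)/5 = 1.2.
r(3.5) ≈ 1.871, r(4.7) ≈ 2.168, r(5.9) ≈ 2.429, r(7.1) ≈ 2.665, r(8.3) ≈ 2.881, r(9.5) ≈ 3.082.
T_5 = (Δu/2)·[r(u_0) + 2r(u_1) + ... + 2r(u_{4}) + r(u_5)].
Sum ≈ 15.143.

15.143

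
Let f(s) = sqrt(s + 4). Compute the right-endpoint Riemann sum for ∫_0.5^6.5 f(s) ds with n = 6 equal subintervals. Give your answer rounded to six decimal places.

Δs = (6.5 − 0.5)/6 = 1.
Right endpoints: 1.5, 2.5, 3.5, 4.5, 5.5, 6.5.
f(1.5) ≈ 2.345208, f(2.5) ≈ 2.549510, f(3.5) ≈ 2.738613, f(4.5) ≈ 2.915476, f(5.5) ≈ 3.082207, f(6.5) ≈ 3.240370.
Sum = Δs · [f(1.5) + f(2.5) + f(3.5) + ...].
Sum ≈ 16.871384.

16.871384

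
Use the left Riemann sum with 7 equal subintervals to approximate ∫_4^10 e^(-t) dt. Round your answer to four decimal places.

0.0272

Δt = (10 − 4)/7 = 6/7.
Left endpoints: 4, 34/7, 40/7, 46/7, 52/7, 58/7, 64/7.
f(4) ≈ 0.0183, f(34/7) ≈ 0.0078, f(40/7) ≈ 0.0033, f(46/7) ≈ 0.0014, f(52/7) ≈ 0.0006, f(58/7) ≈ 0.0003, f(64/7) ≈ 0.0001.
Sum = Δt · [f(4) + f(34/7) + f(40/7) + ...].
Sum ≈ 0.0272.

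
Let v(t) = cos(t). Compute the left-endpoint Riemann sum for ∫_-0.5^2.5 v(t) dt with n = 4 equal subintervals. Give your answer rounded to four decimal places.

Δt = (2.5 − (-0.5))/4 = 0.75.
Left endpoints: -0.5, 0.25, 1, 1.75.
v(-0.5) ≈ 0.8776, v(0.25) ≈ 0.9689, v(1) ≈ 0.5403, v(1.75) ≈ -0.1782.
Sum = Δt · [v(-0.5) + v(0.25) + v(1) + v(1.75)].
Sum ≈ 1.6564.

1.6564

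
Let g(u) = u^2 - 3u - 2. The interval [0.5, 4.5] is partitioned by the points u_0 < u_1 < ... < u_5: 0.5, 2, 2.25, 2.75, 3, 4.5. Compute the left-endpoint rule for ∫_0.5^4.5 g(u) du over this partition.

-11.390625

Subinterval widths: 1.5, 0.25, 0.5, 0.25, 1.5.
Left endpoints: 0.5, 2, 2.25, 2.75, 3.
g(0.5) = -3.25, g(2) = -4, g(2.25) = -3.6875, g(2.75) = -2.6875, g(3) = -2.
Sum = Σ Δu_i · g(u_i).
Sum = -11.390625.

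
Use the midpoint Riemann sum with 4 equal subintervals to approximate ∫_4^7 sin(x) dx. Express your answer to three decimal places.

Δx = (7 − 4)/4 = 0.75.
Midpoints: 4.375, 5.125, 5.875, 6.625.
f(4.375) ≈ -0.944, f(5.125) ≈ -0.916, f(5.875) ≈ -0.397, f(6.625) ≈ 0.335.
Sum = Δx · [f(4.375) + f(5.125) + f(5.875) + f(6.625)].
Sum ≈ -1.441.

-1.441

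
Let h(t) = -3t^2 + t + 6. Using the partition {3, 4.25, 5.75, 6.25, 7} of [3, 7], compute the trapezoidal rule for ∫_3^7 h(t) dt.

Subinterval widths: 1.25, 1.5, 0.5, 0.75.
h(3) = -18, h(4.25) = -43.9375, h(5.75) = -87.4375, h(6.25) = -104.9375, h(7) = -134.
On each subinterval the trapezoid contributes (Δt_i/2)·[h(t_{i-1}) + h(t_i)].
Sum = -274.9375.

-274.9375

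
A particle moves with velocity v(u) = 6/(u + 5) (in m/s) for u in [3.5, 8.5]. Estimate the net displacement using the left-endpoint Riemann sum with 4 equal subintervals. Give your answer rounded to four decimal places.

Δu = (8.5 − 3.5)/4 = 1.25.
Left endpoints: 3.5, 4.75, 6, 7.25.
v(3.5) = 12/17, v(4.75) = 8/13, v(6) = 6/11, v(7.25) = 24/49.
Sum = Δu · [v(3.5) + v(4.75) + v(6) + v(7.25)].
Sum ≈ 2.9456.

2.9456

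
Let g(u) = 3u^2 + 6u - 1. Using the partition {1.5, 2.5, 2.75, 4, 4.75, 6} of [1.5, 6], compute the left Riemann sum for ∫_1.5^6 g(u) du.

242.90625

Subinterval widths: 1, 0.25, 1.25, 0.75, 1.25.
Left endpoints: 1.5, 2.5, 2.75, 4, 4.75.
g(1.5) = 14.75, g(2.5) = 32.75, g(2.75) = 38.1875, g(4) = 71, g(4.75) = 95.1875.
Sum = Σ Δu_i · g(u_i).
Sum = 242.90625.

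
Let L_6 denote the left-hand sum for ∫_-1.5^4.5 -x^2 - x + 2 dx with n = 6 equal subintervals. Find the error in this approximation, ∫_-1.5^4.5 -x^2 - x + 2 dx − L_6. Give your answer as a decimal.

-11

Exact integral: ∫_-1.5^4.5 f(x) dx = -28.5.
L_6 = -17.5.
Error = -28.5 − (-17.5) = -11.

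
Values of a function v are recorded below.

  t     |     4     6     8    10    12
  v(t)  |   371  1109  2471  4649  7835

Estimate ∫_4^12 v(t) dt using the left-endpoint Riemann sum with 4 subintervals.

17200

Δt = 2.
Sum = 2·[371 + 1109 + 2471 + 4649] = 17200.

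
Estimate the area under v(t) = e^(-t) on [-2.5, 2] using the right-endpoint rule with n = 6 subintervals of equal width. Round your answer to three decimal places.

8.089

Δt = (2 − (-2.5))/6 = 0.75.
Right endpoints: -1.75, -1, -0.25, 0.5, 1.25, 2.
v(-1.75) ≈ 5.755, v(-1) ≈ 2.718, v(-0.25) ≈ 1.284, v(0.5) ≈ 0.607, v(1.25) ≈ 0.287, v(2) ≈ 0.135.
Sum = Δt · [v(-1.75) + v(-1) + v(-0.25) + ...].
Sum ≈ 8.089.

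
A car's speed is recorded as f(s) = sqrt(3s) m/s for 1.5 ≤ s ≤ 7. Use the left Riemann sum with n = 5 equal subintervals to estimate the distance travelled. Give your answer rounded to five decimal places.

17.87248

Δs = (7 − 1.5)/5 = 1.1.
Left endpoints: 1.5, 2.6, 3.7, 4.8, 5.9.
f(1.5) ≈ 2.12132, f(2.6) ≈ 2.79285, f(3.7) ≈ 3.33167, f(4.8) ≈ 3.79473, f(5.9) ≈ 4.20714.
Sum = Δs · [f(1.5) + f(2.6) + f(3.7) + f(4.8) + f(5.9)].
Sum ≈ 17.87248.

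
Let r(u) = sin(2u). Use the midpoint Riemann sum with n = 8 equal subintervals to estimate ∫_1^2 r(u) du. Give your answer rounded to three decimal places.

0.119

Δu = (2 − 1)/8 = 0.125.
Midpoints: 1.0625, 1.1875, 1.3125, 1.4375, 1.5625, 1.6875, 1.8125, 1.9375.
r(1.0625) ≈ 0.850, r(1.1875) ≈ 0.694, r(1.3125) ≈ 0.494, r(1.4375) ≈ 0.263, r(1.5625) ≈ 0.017, r(1.6875) ≈ -0.231, r(1.8125) ≈ -0.465, r(1.9375) ≈ -0.669.
Sum = Δu · [r(1.0625) + r(1.1875) + r(1.3125) + ...].
Sum ≈ 0.119.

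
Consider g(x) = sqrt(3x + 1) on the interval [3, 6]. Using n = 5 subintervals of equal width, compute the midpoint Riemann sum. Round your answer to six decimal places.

Δx = (6 − 3)/5 = 0.6.
Midpoints: 3.3, 3.9, 4.5, 5.1, 5.7.
g(3.3) ≈ 3.301515, g(3.9) ≈ 3.563706, g(4.5) ≈ 3.807887, g(5.1) ≈ 4.037326, g(5.7) ≈ 4.254409.
Sum = Δx · [g(3.3) + g(3.9) + g(4.5) + g(5.1) + g(5.7)].
Sum ≈ 11.378906.

11.378906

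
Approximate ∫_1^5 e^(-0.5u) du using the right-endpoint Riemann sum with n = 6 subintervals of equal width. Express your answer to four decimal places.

Δu = (5 − 1)/6 = 2/3.
Right endpoints: 5/3, 7/3, 3, 11/3, 13/3, 5.
f(5/3) ≈ 0.4346, f(7/3) ≈ 0.3114, f(3) ≈ 0.2231, f(11/3) ≈ 0.1599, f(13/3) ≈ 0.1146, f(5) ≈ 0.0821.
Sum = Δu · [f(5/3) + f(7/3) + f(3) + ...].
Sum ≈ 0.8838.

0.8838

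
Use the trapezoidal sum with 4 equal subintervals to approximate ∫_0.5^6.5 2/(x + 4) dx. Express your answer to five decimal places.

1.70952

Δx = (6.5 − 0.5)/4 = 1.5.
f(0.5) = 4/9, f(2) = 1/3, f(3.5) = 4/15, f(5) = 2/9, f(6.5) = 4/21.
T_4 = (Δx/2)·[f(x_0) + 2f(x_1) + 2f(x_2) + 2f(x_3) + f(x_4)].
Sum ≈ 1.70952.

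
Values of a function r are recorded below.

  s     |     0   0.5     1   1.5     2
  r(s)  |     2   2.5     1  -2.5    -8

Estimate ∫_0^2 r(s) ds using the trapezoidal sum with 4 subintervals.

Δs = 0.5.
T_4 = (0.5/2)·[2 + 2·2.5 + 2·1 + 2·(-2.5) + (-8)] = -1.

-1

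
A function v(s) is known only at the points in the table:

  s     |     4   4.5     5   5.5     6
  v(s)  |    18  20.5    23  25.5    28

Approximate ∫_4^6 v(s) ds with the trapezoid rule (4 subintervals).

46

Δs = 0.5.
T_4 = (0.5/2)·[18 + 2·20.5 + 2·23 + 2·25.5 + 28] = 46.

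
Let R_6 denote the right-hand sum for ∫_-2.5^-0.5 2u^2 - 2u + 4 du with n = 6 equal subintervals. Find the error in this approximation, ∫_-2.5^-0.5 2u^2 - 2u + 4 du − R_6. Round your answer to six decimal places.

Exact integral: ∫_-2.5^-0.5 f(u) du ≈ 24.33333333.
R_6 ≈ 21.74074074.
Error ≈ 24.33333333 − 21.74074074 ≈ 2.592593.

2.592593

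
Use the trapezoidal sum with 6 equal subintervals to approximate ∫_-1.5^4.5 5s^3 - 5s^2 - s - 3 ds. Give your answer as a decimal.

Δs = (4.5 − (-1.5))/6 = 1.
f(-1.5) = -29.625, f(-0.5) = -4.375, f(0.5) = -4.125, f(1.5) = 1.125, f(2.5) = 41.375, f(3.5) = 146.625, f(4.5) = 346.875.
T_6 = (Δs/2)·[f(s_0) + 2f(s_1) + ... + 2f(s_{5}) + f(s_6)].
Sum = 339.25.

339.25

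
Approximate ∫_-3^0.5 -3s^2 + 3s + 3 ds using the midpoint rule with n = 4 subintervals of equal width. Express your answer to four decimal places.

Δs = (0.5 − (-3))/4 = 0.875.
Midpoints: -2.5625, -1.6875, -0.8125, 0.0625.
f(-2.5625) = -24.38671875, f(-1.6875) = -10.60546875, f(-0.8125) = -1.41796875, f(0.0625) = 3.17578125.
Sum = Δs · [f(-2.5625) + f(-1.6875) + f(-0.8125) + f(0.0625)].
Sum ≈ -29.0801.

-29.0801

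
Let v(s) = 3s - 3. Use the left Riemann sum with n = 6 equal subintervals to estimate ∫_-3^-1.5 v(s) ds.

-15.1875

Δs = (-1.5 − (-3))/6 = 0.25.
Left endpoints: -3, -2.75, -2.5, -2.25, -2, -1.75.
v(-3) = -12, v(-2.75) = -11.25, v(-2.5) = -10.5, v(-2.25) = -9.75, v(-2) = -9, v(-1.75) = -8.25.
Sum = Δs · [v(-3) + v(-2.75) + v(-2.5) + ...].
Sum = -15.1875.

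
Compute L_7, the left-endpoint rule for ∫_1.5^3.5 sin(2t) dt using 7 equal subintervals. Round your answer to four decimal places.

Δt = (3.5 − 1.5)/7 = 2/7.
Left endpoints: 1.5, 25/14, 29/14, 33/14, 37/14, 41/14, 45/14.
f(1.5) ≈ 0.1411, f(25/14) ≈ -0.4167, f(29/14) ≈ -0.8422, f(33/14) ≈ -1.0000, f(37/14) ≈ -0.8401, f(41/14) ≈ -0.4133, f(45/14) ≈ 0.1449.
Sum = Δt · [f(1.5) + f(25/14) + f(29/14) + ...].
Sum ≈ -0.9218.

-0.9218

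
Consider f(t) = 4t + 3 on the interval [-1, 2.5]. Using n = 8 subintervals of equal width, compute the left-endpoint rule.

17.9375

Δt = (2.5 − (-1))/8 = 0.4375.
Left endpoints: -1, -0.5625, -0.125, 0.3125, 0.75, 1.1875, 1.625, 2.0625.
f(-1) = -1, f(-0.5625) = 0.75, f(-0.125) = 2.5, f(0.3125) = 4.25, f(0.75) = 6, f(1.1875) = 7.75, f(1.625) = 9.5, f(2.0625) = 11.25.
Sum = Δt · [f(-1) + f(-0.5625) + f(-0.125) + ...].
Sum = 17.9375.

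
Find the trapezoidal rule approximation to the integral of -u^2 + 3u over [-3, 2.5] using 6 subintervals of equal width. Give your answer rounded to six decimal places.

-19.103588

Δu = (2.5 − (-3))/6 = 11/12.
f(-3) = -18, f(-25/12) = -1525/144, f(-7/6) = -175/36, f(-0.25) = -0.8125, f(2/3) = 14/9, f(19/12) = 323/144, f(2.5) = 1.25.
T_6 = (Δu/2)·[f(u_0) + 2f(u_1) + ... + 2f(u_{5}) + f(u_6)].
Sum ≈ -19.103588.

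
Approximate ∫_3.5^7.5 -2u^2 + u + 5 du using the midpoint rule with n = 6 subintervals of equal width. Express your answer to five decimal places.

-210.37037

Δu = (7.5 − 3.5)/6 = 2/3.
Midpoints: 23/6, 4.5, 31/6, 35/6, 6.5, 43/6.
f(23/6) = -185/9, f(4.5) = -31, f(31/6) = -389/9, f(35/6) = -515/9, f(6.5) = -73, f(43/6) = -815/9.
Sum = Δu · [f(23/6) + f(4.5) + f(31/6) + ...].
Sum ≈ -210.37037.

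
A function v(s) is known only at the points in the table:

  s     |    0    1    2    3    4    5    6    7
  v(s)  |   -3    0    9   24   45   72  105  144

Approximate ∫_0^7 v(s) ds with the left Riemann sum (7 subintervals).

252

Δs = 1.
Sum = 1·[(-3) + 0 + 9 + 24 + 45 + 72 + 105] = 252.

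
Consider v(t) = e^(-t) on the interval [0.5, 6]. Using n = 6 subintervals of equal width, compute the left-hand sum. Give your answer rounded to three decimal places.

Δt = (6 − 0.5)/6 = 11/12.
Left endpoints: 0.5, 17/12, 7/3, 3.25, 25/6, 61/12.
v(0.5) ≈ 0.607, v(17/12) ≈ 0.243, v(7/3) ≈ 0.097, v(3.25) ≈ 0.039, v(25/6) ≈ 0.016, v(61/12) ≈ 0.006.
Sum = Δt · [v(0.5) + v(17/12) + v(7/3) + ...].
Sum ≈ 0.923.

0.923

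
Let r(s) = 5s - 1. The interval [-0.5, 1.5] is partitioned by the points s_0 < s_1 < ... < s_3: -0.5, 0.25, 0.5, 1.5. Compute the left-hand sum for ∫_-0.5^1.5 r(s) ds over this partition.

Subinterval widths: 0.75, 0.25, 1.
Left endpoints: -0.5, 0.25, 0.5.
r(-0.5) = -3.5, r(0.25) = 0.25, r(0.5) = 1.5.
Sum = Σ Δs_i · r(s_i).
Sum = -1.0625.

-1.0625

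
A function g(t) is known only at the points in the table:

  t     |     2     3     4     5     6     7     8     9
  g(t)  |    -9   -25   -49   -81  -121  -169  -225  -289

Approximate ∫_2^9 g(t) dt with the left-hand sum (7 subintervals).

Δt = 1.
Sum = 1·[(-9) + (-25) + (-49) + (-81) + (-121) + (-169) + (-225)] = -679.

-679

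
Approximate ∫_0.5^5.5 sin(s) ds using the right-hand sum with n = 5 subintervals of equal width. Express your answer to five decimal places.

-0.43789

Δs = (5.5 − 0.5)/5 = 1.
Right endpoints: 1.5, 2.5, 3.5, 4.5, 5.5.
f(1.5) ≈ 0.99749, f(2.5) ≈ 0.59847, f(3.5) ≈ -0.35078, f(4.5) ≈ -0.97753, f(5.5) ≈ -0.70554.
Sum = Δs · [f(1.5) + f(2.5) + f(3.5) + f(4.5) + f(5.5)].
Sum ≈ -0.43789.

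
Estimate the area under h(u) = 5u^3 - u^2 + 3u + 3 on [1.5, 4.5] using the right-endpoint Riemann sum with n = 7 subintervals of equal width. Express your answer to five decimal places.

Δu = (4.5 − 1.5)/7 = 3/7.
Right endpoints: 27/14, 33/14, 39/14, 45/14, 51/14, 57/14, 4.5.
h(27/14) = 112317/2744, h(33/14) = 192075/2744, h(39/14) = 306465/2744, h(45/14) = 461967/2744, h(51/14) = 665061/2744, h(57/14) = 922227/2744, h(4.5) = 451.875.
Sum = Δu · [h(27/14) + h(33/14) + h(39/14) + ...].
Sum ≈ 609.13010.

609.13010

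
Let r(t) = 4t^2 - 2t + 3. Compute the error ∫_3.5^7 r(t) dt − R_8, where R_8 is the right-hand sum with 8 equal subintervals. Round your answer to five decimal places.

-31.07161

Exact integral: ∫_3.5^7 r(t) dt ≈ 373.9166667.
R_8 = 404.98828125.
Error ≈ 373.9166667 − 404.98828125 ≈ -31.07161.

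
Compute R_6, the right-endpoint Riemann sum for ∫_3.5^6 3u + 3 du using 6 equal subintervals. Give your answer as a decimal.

44.6875

Δu = (6 − 3.5)/6 = 5/12.
Right endpoints: 47/12, 13/3, 4.75, 31/6, 67/12, 6.
f(47/12) = 14.75, f(13/3) = 16, f(4.75) = 17.25, f(31/6) = 18.5, f(67/12) = 19.75, f(6) = 21.
Sum = Δu · [f(47/12) + f(13/3) + f(4.75) + ...].
Sum = 44.6875.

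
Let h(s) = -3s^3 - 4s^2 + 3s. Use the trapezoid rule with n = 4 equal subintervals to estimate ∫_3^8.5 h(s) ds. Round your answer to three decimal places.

Δs = (8.5 − 3)/4 = 1.375.
h(3) = -108, h(4.375) = -161105/512, h(5.75) = -685.328125, h(7.125) = -648603/512, h(8.5) = -2105.875.
T_4 = (Δs/2)·[h(s_0) + 2h(s_1) + 2h(s_2) + 2h(s_3) + h(s_4)].
Sum ≈ -4638.874.

-4638.874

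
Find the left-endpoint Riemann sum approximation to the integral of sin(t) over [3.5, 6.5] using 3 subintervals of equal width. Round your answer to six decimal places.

-2.033854

Δt = (6.5 − 3.5)/3 = 1.
Left endpoints: 3.5, 4.5, 5.5.
f(3.5) ≈ -0.350783, f(4.5) ≈ -0.977530, f(5.5) ≈ -0.705540.
Sum = Δt · [f(3.5) + f(4.5) + f(5.5)].
Sum ≈ -2.033854.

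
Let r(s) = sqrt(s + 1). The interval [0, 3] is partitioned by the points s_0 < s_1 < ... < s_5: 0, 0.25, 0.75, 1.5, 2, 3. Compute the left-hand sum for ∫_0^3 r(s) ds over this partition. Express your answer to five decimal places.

Subinterval widths: 0.25, 0.5, 0.75, 0.5, 1.
Left endpoints: 0, 0.25, 0.75, 1.5, 2.
r(0) ≈ 1.00000, r(0.25) ≈ 1.11803, r(0.75) ≈ 1.32288, r(1.5) ≈ 1.58114, r(2) ≈ 1.73205.
Sum = Σ Δs_i · r(s_i).
Sum ≈ 4.32379.

4.32379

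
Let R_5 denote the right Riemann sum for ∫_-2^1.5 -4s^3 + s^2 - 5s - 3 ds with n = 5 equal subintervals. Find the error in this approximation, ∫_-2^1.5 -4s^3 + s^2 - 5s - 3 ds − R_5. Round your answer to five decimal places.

21.51917

Exact integral: ∫_-2^1.5 f(s) ds ≈ 8.6041667.
R_5 = -12.915.
Error ≈ 8.6041667 − (-12.915) ≈ 21.51917.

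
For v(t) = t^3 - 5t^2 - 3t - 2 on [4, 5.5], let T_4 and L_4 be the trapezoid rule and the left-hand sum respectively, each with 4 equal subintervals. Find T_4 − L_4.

T_4 ≈ -29.90917969.
L_4 ≈ -34.90136719.
T_4 − L_4 = 4.9921875.

4.9921875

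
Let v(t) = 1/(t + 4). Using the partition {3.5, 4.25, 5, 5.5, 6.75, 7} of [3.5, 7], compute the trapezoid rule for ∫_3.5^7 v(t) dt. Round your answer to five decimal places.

0.38359

Subinterval widths: 0.75, 0.75, 0.5, 1.25, 0.25.
v(3.5) = 2/15, v(4.25) = 4/33, v(5) = 1/9, v(5.5) = 2/19, v(6.75) = 4/43, v(7) = 1/11.
On each subinterval the trapezoid contributes (Δt_i/2)·[v(t_{i-1}) + v(t_i)].
Sum ≈ 0.38359.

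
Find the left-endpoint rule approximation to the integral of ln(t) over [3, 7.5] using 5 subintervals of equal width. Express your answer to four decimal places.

Δt = (7.5 − 3)/5 = 0.9.
Left endpoints: 3, 3.9, 4.8, 5.7, 6.6.
f(3) ≈ 1.0986, f(3.9) ≈ 1.3610, f(4.8) ≈ 1.5686, f(5.7) ≈ 1.7405, f(6.6) ≈ 1.8871.
Sum = Δt · [f(3) + f(3.9) + f(4.8) + f(5.7) + f(6.6)].
Sum ≈ 6.8902.

6.8902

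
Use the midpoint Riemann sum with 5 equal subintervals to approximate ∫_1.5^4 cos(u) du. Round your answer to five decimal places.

Δu = (4 − 1.5)/5 = 0.5.
Midpoints: 1.75, 2.25, 2.75, 3.25, 3.75.
f(1.75) ≈ -0.17825, f(2.25) ≈ -0.62817, f(2.75) ≈ -0.92430, f(3.25) ≈ -0.99413, f(3.75) ≈ -0.82056.
Sum = Δu · [f(1.75) + f(2.25) + f(2.75) + f(3.25) + f(3.75)].
Sum ≈ -1.77271.

-1.77271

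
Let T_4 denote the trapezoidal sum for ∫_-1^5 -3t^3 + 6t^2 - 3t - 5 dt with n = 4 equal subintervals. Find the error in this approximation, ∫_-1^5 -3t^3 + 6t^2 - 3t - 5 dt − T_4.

27

Exact integral: ∫_-1^5 f(t) dt = -282.
T_4 = -309.
Error = -282 − (-309) = 27.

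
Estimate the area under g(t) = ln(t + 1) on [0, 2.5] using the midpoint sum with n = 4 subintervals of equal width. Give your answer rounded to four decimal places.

Δt = (2.5 − 0)/4 = 0.625.
Midpoints: 0.3125, 0.9375, 1.5625, 2.1875.
g(0.3125) ≈ 0.2719, g(0.9375) ≈ 0.6614, g(1.5625) ≈ 0.9410, g(2.1875) ≈ 1.1592.
Sum = Δt · [g(0.3125) + g(0.9375) + g(1.5625) + g(2.1875)].
Sum ≈ 1.8960.

1.8960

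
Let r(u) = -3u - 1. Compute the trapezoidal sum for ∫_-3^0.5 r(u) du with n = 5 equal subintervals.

9.625

Δu = (0.5 − (-3))/5 = 0.7.
r(-3) = 8, r(-2.3) = 5.9, r(-1.6) = 3.8, r(-0.9) = 1.7, r(-0.2) = -0.4, r(0.5) = -2.5.
T_5 = (Δu/2)·[r(u_0) + 2r(u_1) + ... + 2r(u_{4}) + r(u_5)].
Sum = 9.625.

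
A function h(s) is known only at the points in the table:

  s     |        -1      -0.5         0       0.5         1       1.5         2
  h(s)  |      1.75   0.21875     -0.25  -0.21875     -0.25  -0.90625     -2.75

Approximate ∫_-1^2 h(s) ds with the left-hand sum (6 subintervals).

0.171875

Δs = 0.5.
Sum = 0.5·[1.75 + 0.21875 + (-0.25) + (-0.21875) + (-0.25) + (-0.90625)] = 0.171875.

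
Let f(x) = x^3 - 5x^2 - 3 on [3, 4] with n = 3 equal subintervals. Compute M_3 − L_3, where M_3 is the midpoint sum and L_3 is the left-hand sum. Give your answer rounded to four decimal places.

0.1806

M_3 ≈ -20.967593.
L_3 ≈ -21.148148.
M_3 − L_3 ≈ 0.1806.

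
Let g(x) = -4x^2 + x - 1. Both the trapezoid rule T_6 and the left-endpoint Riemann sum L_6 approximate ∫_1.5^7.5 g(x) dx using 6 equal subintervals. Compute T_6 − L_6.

T_6 = -541.
L_6 = -436.
T_6 − L_6 = -105.

-105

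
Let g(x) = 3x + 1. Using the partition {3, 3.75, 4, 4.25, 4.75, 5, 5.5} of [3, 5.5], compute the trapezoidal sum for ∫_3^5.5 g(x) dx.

Subinterval widths: 0.75, 0.25, 0.25, 0.5, 0.25, 0.5.
g(3) = 10, g(3.75) = 12.25, g(4) = 13, g(4.25) = 13.75, g(4.75) = 15.25, g(5) = 16, g(5.5) = 17.5.
On each subinterval the trapezoid contributes (Δx_i/2)·[g(x_{i-1}) + g(x_i)].
Sum = 34.375.

34.375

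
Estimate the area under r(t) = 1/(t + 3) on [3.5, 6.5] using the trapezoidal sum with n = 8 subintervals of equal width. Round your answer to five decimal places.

Δt = (6.5 − 3.5)/8 = 0.375.
r(3.5) = 2/13, r(3.875) = 8/55, r(4.25) = 4/29, r(4.625) = 8/61, r(5) = 0.125, r(5.375) = 8/67, r(5.75) = 4/35, r(6.125) = 8/73, r(6.5) = 2/19.
T_8 = (Δt/2)·[r(t_0) + 2r(t_1) + ... + 2r(t_{7}) + r(t_8)].
Sum ≈ 0.37964.

0.37964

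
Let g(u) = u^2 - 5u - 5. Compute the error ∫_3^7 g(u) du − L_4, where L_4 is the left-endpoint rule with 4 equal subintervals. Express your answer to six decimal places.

Exact integral: ∫_3^7 g(u) du ≈ -14.66666667.
L_4 = -24.
Error ≈ -14.66666667 − (-24) ≈ 9.333333.

9.333333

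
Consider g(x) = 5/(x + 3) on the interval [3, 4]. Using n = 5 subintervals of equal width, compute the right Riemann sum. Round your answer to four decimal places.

0.7590

Δx = (4 − 3)/5 = 0.2.
Right endpoints: 3.2, 3.4, 3.6, 3.8, 4.
g(3.2) = 25/31, g(3.4) = 0.78125, g(3.6) = 25/33, g(3.8) = 25/34, g(4) = 5/7.
Sum = Δx · [g(3.2) + g(3.4) + g(3.6) + g(3.8) + g(4)].
Sum ≈ 0.7590.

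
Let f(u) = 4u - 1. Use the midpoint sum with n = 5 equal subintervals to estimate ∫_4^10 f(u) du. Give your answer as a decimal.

Δu = (10 − 4)/5 = 1.2.
Midpoints: 4.6, 5.8, 7, 8.2, 9.4.
f(4.6) = 17.4, f(5.8) = 22.2, f(7) = 27, f(8.2) = 31.8, f(9.4) = 36.6.
Sum = Δu · [f(4.6) + f(5.8) + f(7) + f(8.2) + f(9.4)].
Sum = 162.

162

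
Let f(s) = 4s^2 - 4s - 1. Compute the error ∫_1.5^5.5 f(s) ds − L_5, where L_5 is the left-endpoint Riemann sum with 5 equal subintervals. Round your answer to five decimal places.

36.69333

Exact integral: ∫_1.5^5.5 f(s) ds ≈ 157.3333333.
L_5 = 120.64.
Error ≈ 157.3333333 − 120.64 ≈ 36.69333.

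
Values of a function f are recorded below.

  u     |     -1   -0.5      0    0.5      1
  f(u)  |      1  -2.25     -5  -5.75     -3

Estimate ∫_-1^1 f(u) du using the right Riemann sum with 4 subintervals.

-8

Δu = 0.5.
Sum = 0.5·[(-2.25) + (-5) + (-5.75) + (-3)] = -8.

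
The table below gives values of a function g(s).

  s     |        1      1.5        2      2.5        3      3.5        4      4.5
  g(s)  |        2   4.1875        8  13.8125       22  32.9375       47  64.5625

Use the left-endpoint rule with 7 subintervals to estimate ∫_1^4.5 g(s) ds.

Δs = 0.5.
Sum = 0.5·[2 + 4.1875 + 8 + 13.8125 + 22 + 32.9375 + 47] = 64.96875.

64.96875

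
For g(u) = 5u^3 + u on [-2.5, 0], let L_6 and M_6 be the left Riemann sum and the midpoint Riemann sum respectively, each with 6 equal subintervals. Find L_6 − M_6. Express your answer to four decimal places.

L_6 ≈ -70.106337.
M_6 ≈ -51.274957.
L_6 − M_6 ≈ -18.8314.

-18.8314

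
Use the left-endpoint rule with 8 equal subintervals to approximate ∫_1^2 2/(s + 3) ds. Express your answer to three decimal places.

0.453

Δs = (2 − 1)/8 = 0.125.
Left endpoints: 1, 1.125, 1.25, 1.375, 1.5, 1.625, 1.75, 1.875.
f(1) = 0.5, f(1.125) = 16/33, f(1.25) = 8/17, f(1.375) = 16/35, f(1.5) = 4/9, f(1.625) = 16/37, f(1.75) = 8/19, f(1.875) = 16/39.
Sum = Δs · [f(1) + f(1.125) + f(1.25) + ...].
Sum ≈ 0.453.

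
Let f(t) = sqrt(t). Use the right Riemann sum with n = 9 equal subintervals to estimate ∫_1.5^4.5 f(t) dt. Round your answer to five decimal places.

5.28705

Δt = (4.5 − 1.5)/9 = 1/3.
Right endpoints: 11/6, 13/6, 2.5, 17/6, 19/6, 3.5, 23/6, 25/6, 4.5.
f(11/6) ≈ 1.35401, f(13/6) ≈ 1.47196, f(2.5) ≈ 1.58114, f(17/6) ≈ 1.68325, f(19/6) ≈ 1.77951, f(3.5) ≈ 1.87083, f(23/6) ≈ 1.95789, f(25/6) ≈ 2.04124, f(4.5) ≈ 2.12132.
Sum = Δt · [f(11/6) + f(13/6) + f(2.5) + ...].
Sum ≈ 5.28705.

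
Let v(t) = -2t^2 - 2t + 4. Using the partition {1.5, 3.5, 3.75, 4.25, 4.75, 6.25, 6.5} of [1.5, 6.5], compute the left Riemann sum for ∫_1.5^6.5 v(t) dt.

Subinterval widths: 2, 0.25, 0.5, 0.5, 1.5, 0.25.
Left endpoints: 1.5, 3.5, 3.75, 4.25, 4.75, 6.25.
v(1.5) = -3.5, v(3.5) = -27.5, v(3.75) = -31.625, v(4.25) = -40.625, v(4.75) = -50.625, v(6.25) = -86.625.
Sum = Σ Δt_i · v(t_i).
Sum = -147.59375.

-147.59375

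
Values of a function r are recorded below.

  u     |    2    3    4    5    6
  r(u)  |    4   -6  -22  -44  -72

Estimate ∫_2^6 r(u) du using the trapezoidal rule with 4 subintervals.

Δu = 1.
T_4 = (1/2)·[4 + 2·(-6) + 2·(-22) + 2·(-44) + (-72)] = -106.

-106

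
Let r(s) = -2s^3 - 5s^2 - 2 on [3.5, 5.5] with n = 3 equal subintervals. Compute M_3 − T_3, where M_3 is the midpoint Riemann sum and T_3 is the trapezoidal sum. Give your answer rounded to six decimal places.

7.111111

M_3 ≈ -589.96296296.
T_3 ≈ -597.07407407.
M_3 − T_3 ≈ 7.111111.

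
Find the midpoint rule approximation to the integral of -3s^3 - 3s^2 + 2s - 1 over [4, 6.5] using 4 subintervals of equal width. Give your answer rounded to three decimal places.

-1329.583

Δs = (6.5 − 4)/4 = 0.625.
Midpoints: 4.3125, 4.9375, 5.5625, 6.1875.
f(4.3125) = -1182823/4096, f(4.9375) = -1742333/4096, f(5.5625) = -2453643/4096, f(6.1875) = -3334753/4096.
Sum = Δs · [f(4.3125) + f(4.9375) + f(5.5625) + f(6.1875)].
Sum ≈ -1329.583.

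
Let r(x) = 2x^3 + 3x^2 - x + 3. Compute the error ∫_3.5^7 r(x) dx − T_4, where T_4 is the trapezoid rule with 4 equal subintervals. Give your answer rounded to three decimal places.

-15.408

Exact integral: ∫_3.5^7 r(x) dx = 1417.71875.
T_4 ≈ 1433.12695.
Error ≈ 1417.71875 − 1433.12695 ≈ -15.408.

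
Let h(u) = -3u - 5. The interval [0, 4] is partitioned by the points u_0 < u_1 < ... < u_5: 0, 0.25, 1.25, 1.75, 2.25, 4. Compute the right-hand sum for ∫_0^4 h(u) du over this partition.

-50.9375

Subinterval widths: 0.25, 1, 0.5, 0.5, 1.75.
Right endpoints: 0.25, 1.25, 1.75, 2.25, 4.
h(0.25) = -5.75, h(1.25) = -8.75, h(1.75) = -10.25, h(2.25) = -11.75, h(4) = -17.
Sum = Σ Δu_i · h(u_i).
Sum = -50.9375.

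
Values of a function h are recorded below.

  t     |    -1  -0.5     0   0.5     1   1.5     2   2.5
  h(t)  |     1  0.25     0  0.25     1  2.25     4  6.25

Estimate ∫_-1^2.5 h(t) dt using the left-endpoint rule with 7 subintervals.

Δt = 0.5.
Sum = 0.5·[1 + 0.25 + 0 + 0.25 + 1 + 2.25 + 4] = 4.375.

4.375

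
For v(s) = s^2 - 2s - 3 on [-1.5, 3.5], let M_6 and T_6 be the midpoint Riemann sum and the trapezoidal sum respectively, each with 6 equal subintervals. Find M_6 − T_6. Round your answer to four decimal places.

-0.8681

M_6 ≈ -9.872685.
T_6 ≈ -9.004630.
M_6 − T_6 ≈ -0.8681.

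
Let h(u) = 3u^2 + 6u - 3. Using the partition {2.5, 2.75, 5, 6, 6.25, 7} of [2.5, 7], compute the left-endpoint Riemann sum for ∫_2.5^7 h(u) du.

340.125

Subinterval widths: 0.25, 2.25, 1, 0.25, 0.75.
Left endpoints: 2.5, 2.75, 5, 6, 6.25.
h(2.5) = 30.75, h(2.75) = 36.1875, h(5) = 102, h(6) = 141, h(6.25) = 151.6875.
Sum = Σ Δu_i · h(u_i).
Sum = 340.125.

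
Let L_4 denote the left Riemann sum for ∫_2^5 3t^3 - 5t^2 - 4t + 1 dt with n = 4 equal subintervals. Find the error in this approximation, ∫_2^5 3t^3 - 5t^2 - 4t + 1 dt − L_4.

Exact integral: ∫_2^5 f(t) dt = 222.75.
L_4 = 142.453125.
Error = 222.75 − 142.453125 = 80.296875.

80.296875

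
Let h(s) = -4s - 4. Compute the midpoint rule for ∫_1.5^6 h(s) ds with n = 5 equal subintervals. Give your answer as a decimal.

Δs = (6 − 1.5)/5 = 0.9.
Midpoints: 1.95, 2.85, 3.75, 4.65, 5.55.
h(1.95) = -11.8, h(2.85) = -15.4, h(3.75) = -19, h(4.65) = -22.6, h(5.55) = -26.2.
Sum = Δs · [h(1.95) + h(2.85) + h(3.75) + h(4.65) + h(5.55)].
Sum = -85.5.

-85.5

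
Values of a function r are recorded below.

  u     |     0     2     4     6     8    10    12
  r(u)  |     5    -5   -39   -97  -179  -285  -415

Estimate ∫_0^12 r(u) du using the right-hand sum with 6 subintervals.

-2040

Δu = 2.
Sum = 2·[(-5) + (-39) + (-97) + (-179) + (-285) + (-415)] = -2040.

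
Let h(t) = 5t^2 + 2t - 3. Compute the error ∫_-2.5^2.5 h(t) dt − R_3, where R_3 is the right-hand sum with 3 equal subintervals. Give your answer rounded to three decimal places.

Exact integral: ∫_-2.5^2.5 h(t) dt ≈ 37.08333.
R_3 ≈ 56.99074.
Error ≈ 37.08333 − 56.99074 ≈ -19.907.

-19.907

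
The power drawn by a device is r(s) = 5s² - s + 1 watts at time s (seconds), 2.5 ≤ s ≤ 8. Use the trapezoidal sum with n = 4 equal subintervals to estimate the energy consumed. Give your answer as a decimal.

812.58203125

Δs = (8 − 2.5)/4 = 1.375.
r(2.5) = 29.75, r(3.875) = 72.203125, r(5.25) = 133.5625, r(6.625) = 213.828125, r(8) = 313.
T_4 = (Δs/2)·[r(s_0) + 2r(s_1) + 2r(s_2) + 2r(s_3) + r(s_4)].
Sum = 812.58203125.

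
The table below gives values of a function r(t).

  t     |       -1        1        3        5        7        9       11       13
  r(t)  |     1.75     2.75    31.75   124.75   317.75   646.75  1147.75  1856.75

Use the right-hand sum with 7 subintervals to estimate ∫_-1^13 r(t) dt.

8256.5

Δt = 2.
Sum = 2·[2.75 + 31.75 + 124.75 + 317.75 + 646.75 + 1147.75 + 1856.75] = 8256.5.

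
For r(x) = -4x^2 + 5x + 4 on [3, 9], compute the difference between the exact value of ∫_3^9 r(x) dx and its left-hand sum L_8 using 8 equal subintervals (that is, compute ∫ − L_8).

-94.5

Exact integral: ∫_3^9 r(x) dx = -732.
L_8 = -637.5.
Error = -732 − (-637.5) = -94.5.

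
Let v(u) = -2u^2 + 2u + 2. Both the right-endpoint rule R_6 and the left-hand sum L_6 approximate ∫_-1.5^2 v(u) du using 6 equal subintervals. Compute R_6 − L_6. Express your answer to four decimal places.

2.0417

R_6 ≈ 1.790509.
L_6 ≈ -0.251157.
R_6 − L_6 ≈ 2.0417.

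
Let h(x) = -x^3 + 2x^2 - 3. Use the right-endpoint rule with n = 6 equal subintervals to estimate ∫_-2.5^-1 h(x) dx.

Δx = (-1 − (-2.5))/6 = 0.25.
Right endpoints: -2.25, -2, -1.75, -1.5, -1.25, -1.
h(-2.25) = 18.515625, h(-2) = 13, h(-1.75) = 8.484375, h(-1.5) = 4.875, h(-1.25) = 2.078125, h(-1) = 0.
Sum = Δx · [h(-2.25) + h(-2) + h(-1.75) + ...].
Sum = 11.73828125.

11.73828125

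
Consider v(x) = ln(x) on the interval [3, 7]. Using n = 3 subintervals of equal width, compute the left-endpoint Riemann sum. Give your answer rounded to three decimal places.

Δx = (7 − 3)/3 = 4/3.
Left endpoints: 3, 13/3, 17/3.
v(3) ≈ 1.099, v(13/3) ≈ 1.466, v(17/3) ≈ 1.735.
Sum = Δx · [v(3) + v(13/3) + v(17/3)].
Sum ≈ 5.733.

5.733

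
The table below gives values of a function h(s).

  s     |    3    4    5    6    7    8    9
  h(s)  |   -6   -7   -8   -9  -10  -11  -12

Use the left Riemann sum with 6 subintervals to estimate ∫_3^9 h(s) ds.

-51

Δs = 1.
Sum = 1·[(-6) + (-7) + (-8) + (-9) + (-10) + (-11)] = -51.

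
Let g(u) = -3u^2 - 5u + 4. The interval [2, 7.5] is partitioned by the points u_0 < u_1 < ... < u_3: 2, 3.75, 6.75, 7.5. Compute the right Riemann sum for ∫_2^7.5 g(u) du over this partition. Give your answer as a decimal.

Subinterval widths: 1.75, 3, 0.75.
Right endpoints: 3.75, 6.75, 7.5.
g(3.75) = -56.9375, g(6.75) = -166.4375, g(7.5) = -202.25.
Sum = Σ Δu_i · g(u_i).
Sum = -750.640625.

-750.640625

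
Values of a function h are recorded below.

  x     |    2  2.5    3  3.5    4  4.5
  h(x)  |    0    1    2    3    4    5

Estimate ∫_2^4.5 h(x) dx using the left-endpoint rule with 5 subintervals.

Δx = 0.5.
Sum = 0.5·[0 + 1 + 2 + 3 + 4] = 5.

5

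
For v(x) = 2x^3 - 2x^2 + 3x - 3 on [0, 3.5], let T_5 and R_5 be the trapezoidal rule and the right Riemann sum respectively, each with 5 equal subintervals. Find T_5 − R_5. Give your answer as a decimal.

T_5 = 56.7525.
R_5 = 81.865.
T_5 − R_5 = -25.1125.

-25.1125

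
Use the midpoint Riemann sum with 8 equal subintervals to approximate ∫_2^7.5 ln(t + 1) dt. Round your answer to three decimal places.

9.399

Δt = (7.5 − 2)/8 = 0.6875.
Midpoints: 2.34375, 3.03125, 3.71875, 4.40625, 5.09375, 5.78125, 6.46875, 7.15625.
f(2.34375) ≈ 1.207, f(3.03125) ≈ 1.394, f(3.71875) ≈ 1.552, f(4.40625) ≈ 1.688, f(5.09375) ≈ 1.807, f(5.78125) ≈ 1.914, f(6.46875) ≈ 2.011, f(7.15625) ≈ 2.099.
Sum = Δt · [f(2.34375) + f(3.03125) + f(3.71875) + ...].
Sum ≈ 9.399.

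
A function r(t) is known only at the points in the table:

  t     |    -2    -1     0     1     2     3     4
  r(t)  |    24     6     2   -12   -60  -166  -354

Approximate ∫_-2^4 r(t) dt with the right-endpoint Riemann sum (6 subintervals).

-584

Δt = 1.
Sum = 1·[6 + 2 + (-12) + (-60) + (-166) + (-354)] = -584.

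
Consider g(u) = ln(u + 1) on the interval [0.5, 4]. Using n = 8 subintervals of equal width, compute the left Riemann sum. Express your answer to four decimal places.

Δu = (4 − 0.5)/8 = 0.4375.
Left endpoints: 0.5, 0.9375, 1.375, 1.8125, 2.25, 2.6875, 3.125, 3.5625.
g(0.5) ≈ 0.4055, g(0.9375) ≈ 0.6614, g(1.375) ≈ 0.8650, g(1.8125) ≈ 1.0341, g(2.25) ≈ 1.1787, g(2.6875) ≈ 1.3049, g(3.125) ≈ 1.4171, g(3.5625) ≈ 1.5179.
Sum = Δu · [g(0.5) + g(0.9375) + g(1.375) + ...].
Sum ≈ 3.6682.

3.6682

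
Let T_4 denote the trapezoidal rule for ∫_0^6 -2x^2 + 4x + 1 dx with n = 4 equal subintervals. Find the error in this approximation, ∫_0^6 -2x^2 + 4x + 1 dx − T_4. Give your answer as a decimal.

Exact integral: ∫_0^6 f(x) dx = -66.
T_4 = -70.5.
Error = -66 − (-70.5) = 4.5.

4.5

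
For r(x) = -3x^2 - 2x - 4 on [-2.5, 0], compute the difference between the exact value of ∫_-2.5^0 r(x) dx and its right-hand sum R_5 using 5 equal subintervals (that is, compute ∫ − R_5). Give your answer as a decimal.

-3.125

Exact integral: ∫_-2.5^0 r(x) dx = -19.375.
R_5 = -16.25.
Error = -19.375 − (-16.25) = -3.125.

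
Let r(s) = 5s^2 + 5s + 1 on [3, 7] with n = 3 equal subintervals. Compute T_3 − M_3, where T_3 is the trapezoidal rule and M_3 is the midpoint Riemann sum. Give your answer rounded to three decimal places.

T_3 ≈ 636.59259.
M_3 ≈ 627.70370.
T_3 − M_3 ≈ 8.889.

8.889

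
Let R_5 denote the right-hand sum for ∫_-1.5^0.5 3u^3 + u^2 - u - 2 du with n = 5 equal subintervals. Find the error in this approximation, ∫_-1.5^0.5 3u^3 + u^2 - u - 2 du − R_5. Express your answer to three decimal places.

-1.113

Exact integral: ∫_-1.5^0.5 f(u) du ≈ -5.58333.
R_5 = -4.47.
Error ≈ -5.58333 − (-4.47) ≈ -1.113.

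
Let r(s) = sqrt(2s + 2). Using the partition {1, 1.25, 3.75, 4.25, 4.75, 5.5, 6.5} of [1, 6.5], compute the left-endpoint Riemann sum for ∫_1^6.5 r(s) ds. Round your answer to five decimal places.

15.11351

Subinterval widths: 0.25, 2.5, 0.5, 0.5, 0.75, 1.
Left endpoints: 1, 1.25, 3.75, 4.25, 4.75, 5.5.
r(1) ≈ 2.00000, r(1.25) ≈ 2.12132, r(3.75) ≈ 3.08221, r(4.25) ≈ 3.24037, r(4.75) ≈ 3.39116, r(5.5) ≈ 3.60555.
Sum = Σ Δs_i · r(s_i).
Sum ≈ 15.11351.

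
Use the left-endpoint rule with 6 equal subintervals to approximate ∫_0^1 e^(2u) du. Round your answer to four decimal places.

Δu = (1 − 0)/6 = 1/6.
Left endpoints: 0, 1/6, 1/3, 0.5, 2/3, 5/6.
f(0) ≈ 1.0000, f(1/6) ≈ 1.3956, f(1/3) ≈ 1.9477, f(0.5) ≈ 2.7183, f(2/3) ≈ 3.7937, f(5/6) ≈ 5.2945.
Sum = Δu · [f(0) + f(1/6) + f(1/3) + ...].
Sum ≈ 2.6916.

2.6916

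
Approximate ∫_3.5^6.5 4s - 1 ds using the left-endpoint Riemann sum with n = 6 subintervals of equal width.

54

Δs = (6.5 − 3.5)/6 = 0.5.
Left endpoints: 3.5, 4, 4.5, 5, 5.5, 6.
f(3.5) = 13, f(4) = 15, f(4.5) = 17, f(5) = 19, f(5.5) = 21, f(6) = 23.
Sum = Δs · [f(3.5) + f(4) + f(4.5) + ...].
Sum = 54.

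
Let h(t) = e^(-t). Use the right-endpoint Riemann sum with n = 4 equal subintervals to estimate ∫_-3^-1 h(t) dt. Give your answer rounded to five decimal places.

13.38576

Δt = (-1 − (-3))/4 = 0.5.
Right endpoints: -2.5, -2, -1.5, -1.
h(-2.5) ≈ 12.18249, h(-2) ≈ 7.38906, h(-1.5) ≈ 4.48169, h(-1) ≈ 2.71828.
Sum = Δt · [h(-2.5) + h(-2) + h(-1.5) + h(-1)].
Sum ≈ 13.38576.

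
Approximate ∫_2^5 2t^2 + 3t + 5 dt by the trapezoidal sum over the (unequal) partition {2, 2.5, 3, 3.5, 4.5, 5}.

125

Subinterval widths: 0.5, 0.5, 0.5, 1, 0.5.
f(2) = 19, f(2.5) = 25, f(3) = 32, f(3.5) = 40, f(4.5) = 59, f(5) = 70.
On each subinterval the trapezoid contributes (Δt_i/2)·[f(t_{i-1}) + f(t_i)].
Sum = 125.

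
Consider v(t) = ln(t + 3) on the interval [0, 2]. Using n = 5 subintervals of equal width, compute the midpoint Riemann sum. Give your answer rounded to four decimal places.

2.7522

Δt = (2 − 0)/5 = 0.4.
Midpoints: 0.2, 0.6, 1, 1.4, 1.8.
v(0.2) ≈ 1.1632, v(0.6) ≈ 1.2809, v(1) ≈ 1.3863, v(1.4) ≈ 1.4816, v(1.8) ≈ 1.5686.
Sum = Δt · [v(0.2) + v(0.6) + v(1) + v(1.4) + v(1.8)].
Sum ≈ 2.7522.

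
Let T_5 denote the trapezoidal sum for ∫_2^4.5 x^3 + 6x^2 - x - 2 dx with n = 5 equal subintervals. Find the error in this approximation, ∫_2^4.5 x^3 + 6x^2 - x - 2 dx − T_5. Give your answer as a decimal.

Exact integral: ∫_2^4.5 f(x) dx = 251.640625.
T_5 = 253.28125.
Error = 251.640625 − 253.28125 = -1.640625.

-1.640625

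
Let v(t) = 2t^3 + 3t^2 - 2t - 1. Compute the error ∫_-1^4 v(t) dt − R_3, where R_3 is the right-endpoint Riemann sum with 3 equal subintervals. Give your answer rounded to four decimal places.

-165.2778

Exact integral: ∫_-1^4 v(t) dt = 172.5.
R_3 ≈ 337.777778.
Error ≈ 172.5 − 337.777778 ≈ -165.2778.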